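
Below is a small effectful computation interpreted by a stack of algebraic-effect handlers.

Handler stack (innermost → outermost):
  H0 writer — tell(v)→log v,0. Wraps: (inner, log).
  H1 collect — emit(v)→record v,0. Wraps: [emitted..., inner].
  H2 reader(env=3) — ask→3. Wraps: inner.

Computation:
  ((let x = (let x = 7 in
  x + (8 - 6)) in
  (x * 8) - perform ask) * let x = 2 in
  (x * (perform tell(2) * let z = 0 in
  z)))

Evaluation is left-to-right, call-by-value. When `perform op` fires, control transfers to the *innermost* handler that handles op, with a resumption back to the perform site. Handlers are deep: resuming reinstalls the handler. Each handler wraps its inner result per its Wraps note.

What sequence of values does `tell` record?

Working:
ask @ H2 ⇒ 3
tell(2) @ H0 ⇒ log+=2
H0 returns (0, (2))
H1 returns [(0, (2))]
H2 returns [(0, (2))]
= [(0, (2))]

Answer: (2)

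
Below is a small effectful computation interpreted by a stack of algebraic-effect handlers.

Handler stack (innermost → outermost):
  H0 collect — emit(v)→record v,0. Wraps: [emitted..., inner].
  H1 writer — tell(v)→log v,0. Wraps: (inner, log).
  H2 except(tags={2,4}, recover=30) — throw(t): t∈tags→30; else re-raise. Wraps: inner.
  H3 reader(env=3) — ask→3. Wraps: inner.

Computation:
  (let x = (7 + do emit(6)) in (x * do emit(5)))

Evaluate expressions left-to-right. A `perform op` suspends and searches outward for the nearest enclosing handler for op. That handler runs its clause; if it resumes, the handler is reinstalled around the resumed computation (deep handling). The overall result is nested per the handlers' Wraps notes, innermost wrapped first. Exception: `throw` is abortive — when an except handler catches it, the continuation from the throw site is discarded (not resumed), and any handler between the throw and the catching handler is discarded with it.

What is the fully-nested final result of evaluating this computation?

Step-by-step:
emit(6) @ H0 ⇒ out+=6
emit(5) @ H0 ⇒ out+=5
H0 returns [6, 5, 0]
H1 returns ([6, 5, 0], ())
H2 returns ([6, 5, 0], ())
H3 returns ([6, 5, 0], ())
= ([6, 5, 0], ())

Answer: ([6, 5, 0], ())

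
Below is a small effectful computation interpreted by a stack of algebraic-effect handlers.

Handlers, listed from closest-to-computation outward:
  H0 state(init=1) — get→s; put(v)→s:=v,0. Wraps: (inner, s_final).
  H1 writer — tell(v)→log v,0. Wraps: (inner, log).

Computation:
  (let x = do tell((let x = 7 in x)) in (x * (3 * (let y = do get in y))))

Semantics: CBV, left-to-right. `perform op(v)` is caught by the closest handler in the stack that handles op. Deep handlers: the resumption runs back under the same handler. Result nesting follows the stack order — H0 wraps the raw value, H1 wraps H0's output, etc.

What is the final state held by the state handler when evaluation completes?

Answer: 1

Step-by-step:
tell(7) @ H1 ⇒ log+=7
get @ H0 ⇒ 1
H0 returns (0, 1)
H1 returns ((0, 1), (7))
= ((0, 1), (7))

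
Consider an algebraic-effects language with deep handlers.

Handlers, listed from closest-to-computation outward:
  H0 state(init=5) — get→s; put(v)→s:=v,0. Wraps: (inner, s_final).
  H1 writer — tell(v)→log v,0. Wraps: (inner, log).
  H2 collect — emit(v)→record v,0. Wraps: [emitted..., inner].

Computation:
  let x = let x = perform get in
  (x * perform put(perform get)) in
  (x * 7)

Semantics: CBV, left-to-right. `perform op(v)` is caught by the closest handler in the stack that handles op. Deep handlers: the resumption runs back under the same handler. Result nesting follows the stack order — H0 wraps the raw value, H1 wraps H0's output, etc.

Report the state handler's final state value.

Answer: 5

Working:
get @ H0 ⇒ 5
get @ H0 ⇒ 5
put(5) @ H0 ⇒ s:=5
H0 returns (0, 5)
H1 returns ((0, 5), ())
H2 returns [((0, 5), ())]
= [((0, 5), ())]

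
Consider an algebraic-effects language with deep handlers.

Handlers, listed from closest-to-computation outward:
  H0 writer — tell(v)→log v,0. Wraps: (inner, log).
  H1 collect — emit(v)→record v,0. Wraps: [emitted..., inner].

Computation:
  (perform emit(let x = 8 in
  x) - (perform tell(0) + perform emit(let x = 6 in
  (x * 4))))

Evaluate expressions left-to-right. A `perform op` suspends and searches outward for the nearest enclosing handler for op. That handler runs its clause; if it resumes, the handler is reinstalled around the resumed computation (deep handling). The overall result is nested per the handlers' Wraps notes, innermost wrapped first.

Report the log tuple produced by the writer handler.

Step-by-step:
emit(8) @ H1 ⇒ out+=8
tell(0) @ H0 ⇒ log+=0
emit(24) @ H1 ⇒ out+=24
H0 returns (0, (0))
H1 returns [8, 24, (0, (0))]
= [8, 24, (0, (0))]

Answer: (0)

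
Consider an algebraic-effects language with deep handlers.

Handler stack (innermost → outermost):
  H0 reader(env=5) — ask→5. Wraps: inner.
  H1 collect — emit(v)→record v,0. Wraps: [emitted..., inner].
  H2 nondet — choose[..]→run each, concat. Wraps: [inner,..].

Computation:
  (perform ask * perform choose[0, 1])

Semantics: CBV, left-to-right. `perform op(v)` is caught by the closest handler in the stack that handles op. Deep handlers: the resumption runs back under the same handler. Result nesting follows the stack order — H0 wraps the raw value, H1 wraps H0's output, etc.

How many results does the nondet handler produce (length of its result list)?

Answer: 2

Working:
ask @ H0 ⇒ 5
choose[0, 1] @ H2
  branch[0] choose=0:
    H0 returns 0
    H1 returns [0]
    H2 returns [[0]]
  branch[1] choose=1:
    H0 returns 5
    H1 returns [5]
    H2 returns [[5]]
= [[0], [5]]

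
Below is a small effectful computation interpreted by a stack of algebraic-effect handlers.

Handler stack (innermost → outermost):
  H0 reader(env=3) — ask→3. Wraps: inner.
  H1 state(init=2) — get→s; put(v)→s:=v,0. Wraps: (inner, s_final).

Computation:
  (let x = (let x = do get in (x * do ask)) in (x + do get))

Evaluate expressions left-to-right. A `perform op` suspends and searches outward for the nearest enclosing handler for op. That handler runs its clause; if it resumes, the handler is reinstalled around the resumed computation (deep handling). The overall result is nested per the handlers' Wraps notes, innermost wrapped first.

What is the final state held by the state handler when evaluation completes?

Answer: 2

Evaluation trace:
get @ H1 ⇒ 2
ask @ H0 ⇒ 3
get @ H1 ⇒ 2
H0 returns 8
H1 returns (8, 2)
= (8, 2)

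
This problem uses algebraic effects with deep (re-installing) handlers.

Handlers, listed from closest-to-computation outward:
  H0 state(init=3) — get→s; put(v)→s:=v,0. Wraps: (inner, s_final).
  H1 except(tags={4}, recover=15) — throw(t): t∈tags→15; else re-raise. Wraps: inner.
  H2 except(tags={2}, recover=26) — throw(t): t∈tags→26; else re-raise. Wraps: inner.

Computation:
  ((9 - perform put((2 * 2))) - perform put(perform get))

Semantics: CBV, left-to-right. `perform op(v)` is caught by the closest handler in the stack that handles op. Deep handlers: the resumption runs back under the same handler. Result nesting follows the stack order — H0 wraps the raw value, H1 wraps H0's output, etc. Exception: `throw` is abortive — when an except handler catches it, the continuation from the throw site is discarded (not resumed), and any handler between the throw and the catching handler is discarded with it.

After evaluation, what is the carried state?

Step-by-step:
put(4) @ H0 ⇒ s:=4
get @ H0 ⇒ 4
put(4) @ H0 ⇒ s:=4
H0 returns (9, 4)
H1 returns (9, 4)
H2 returns (9, 4)
= (9, 4)

Answer: 4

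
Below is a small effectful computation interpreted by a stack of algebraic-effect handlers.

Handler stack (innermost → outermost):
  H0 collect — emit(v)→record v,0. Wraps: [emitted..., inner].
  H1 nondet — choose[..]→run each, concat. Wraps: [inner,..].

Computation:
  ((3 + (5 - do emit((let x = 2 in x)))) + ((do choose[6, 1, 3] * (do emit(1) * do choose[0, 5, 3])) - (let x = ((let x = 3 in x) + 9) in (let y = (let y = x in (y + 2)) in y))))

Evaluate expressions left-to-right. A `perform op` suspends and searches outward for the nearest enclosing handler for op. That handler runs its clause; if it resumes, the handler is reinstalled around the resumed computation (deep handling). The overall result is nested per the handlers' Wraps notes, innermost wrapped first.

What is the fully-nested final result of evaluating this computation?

Answer: [[2, 1, -6], [2, 1, -6], [2, 1, -6], [2, 1, -6], [2, 1, -6], [2, 1, -6], [2, 1, -6], [2, 1, -6], [2, 1, -6]]

Evaluation trace:
emit(2) @ H0 ⇒ out+=2
choose[6, 1, 3] @ H1
  branch[0] choose=6:
    emit(1) @ H0 ⇒ out+=1
    choose[0, 5, 3] @ H1
      branch[0] choose=0:
        H0 returns [2, 1, -6]
        H1 returns [[2, 1, -6]]
      branch[1] choose=5:
        H0 returns [2, 1, -6]
        H1 returns [[2, 1, -6]]
      branch[2] choose=3:
        H0 returns [2, 1, -6]
        H1 returns [[2, 1, -6]]
  branch[1] choose=1:
    emit(1) @ H0 ⇒ out+=1
    choose[0, 5, 3] @ H1
      branch[0] choose=0:
        H0 returns [2, 1, -6]
        H1 returns [[2, 1, -6]]
      branch[1] choose=5:
        H0 returns [2, 1, -6]
        H1 returns [[2, 1, -6]]
      branch[2] choose=3:
        H0 returns [2, 1, -6]
        H1 returns [[2, 1, -6]]
  branch[2] choose=3:
    emit(1) @ H0 ⇒ out+=1
    choose[0, 5, 3] @ H1
      branch[0] choose=0:
        H0 returns [2, 1, -6]
        H1 returns [[2, 1, -6]]
      branch[1] choose=5:
        H0 returns [2, 1, -6]
        H1 returns [[2, 1, -6]]
      branch[2] choose=3:
        H0 returns [2, 1, -6]
        H1 returns [[2, 1, -6]]
= [[2, 1, -6], [2, 1, -6], [2, 1, -6], [2, 1, -6], [2, 1, -6], [2, 1, -6], [2, 1, -6], [2, 1, -6], [2, 1, -6]]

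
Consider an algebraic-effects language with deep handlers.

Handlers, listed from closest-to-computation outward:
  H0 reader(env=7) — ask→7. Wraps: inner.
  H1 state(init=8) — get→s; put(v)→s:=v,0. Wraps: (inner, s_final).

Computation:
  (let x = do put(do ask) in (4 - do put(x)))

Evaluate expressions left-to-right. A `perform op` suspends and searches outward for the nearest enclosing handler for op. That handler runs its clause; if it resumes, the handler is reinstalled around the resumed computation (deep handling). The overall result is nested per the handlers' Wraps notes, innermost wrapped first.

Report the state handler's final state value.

Working:
ask @ H0 ⇒ 7
put(7) @ H1 ⇒ s:=7
put(0) @ H1 ⇒ s:=0
H0 returns 4
H1 returns (4, 0)
= (4, 0)

Answer: 0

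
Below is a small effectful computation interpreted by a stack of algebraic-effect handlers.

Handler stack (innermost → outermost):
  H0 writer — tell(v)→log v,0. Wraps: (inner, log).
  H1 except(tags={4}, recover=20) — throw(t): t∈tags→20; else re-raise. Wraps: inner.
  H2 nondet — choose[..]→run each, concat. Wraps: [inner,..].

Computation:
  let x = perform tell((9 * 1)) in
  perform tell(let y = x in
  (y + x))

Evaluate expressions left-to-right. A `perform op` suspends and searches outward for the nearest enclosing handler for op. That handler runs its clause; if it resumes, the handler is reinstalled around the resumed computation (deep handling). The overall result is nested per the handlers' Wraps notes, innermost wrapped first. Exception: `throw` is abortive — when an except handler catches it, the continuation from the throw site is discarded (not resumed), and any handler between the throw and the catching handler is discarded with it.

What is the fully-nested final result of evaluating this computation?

Evaluation trace:
tell(9) @ H0 ⇒ log+=9
tell(0) @ H0 ⇒ log+=0
H0 returns (0, (9, 0))
H1 returns (0, (9, 0))
H2 returns [(0, (9, 0))]
= [(0, (9, 0))]

Answer: [(0, (9, 0))]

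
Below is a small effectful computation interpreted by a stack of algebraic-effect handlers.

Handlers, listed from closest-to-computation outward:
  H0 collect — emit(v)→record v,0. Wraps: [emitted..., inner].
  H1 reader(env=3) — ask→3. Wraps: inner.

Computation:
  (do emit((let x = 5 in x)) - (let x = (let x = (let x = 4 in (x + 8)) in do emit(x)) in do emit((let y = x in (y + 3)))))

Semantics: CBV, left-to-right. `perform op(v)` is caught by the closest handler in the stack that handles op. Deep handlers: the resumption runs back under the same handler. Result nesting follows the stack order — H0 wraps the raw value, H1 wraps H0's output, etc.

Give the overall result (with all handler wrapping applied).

Step-by-step:
emit(5) @ H0 ⇒ out+=5
emit(12) @ H0 ⇒ out+=12
emit(3) @ H0 ⇒ out+=3
H0 returns [5, 12, 3, 0]
H1 returns [5, 12, 3, 0]
= [5, 12, 3, 0]

Answer: [5, 12, 3, 0]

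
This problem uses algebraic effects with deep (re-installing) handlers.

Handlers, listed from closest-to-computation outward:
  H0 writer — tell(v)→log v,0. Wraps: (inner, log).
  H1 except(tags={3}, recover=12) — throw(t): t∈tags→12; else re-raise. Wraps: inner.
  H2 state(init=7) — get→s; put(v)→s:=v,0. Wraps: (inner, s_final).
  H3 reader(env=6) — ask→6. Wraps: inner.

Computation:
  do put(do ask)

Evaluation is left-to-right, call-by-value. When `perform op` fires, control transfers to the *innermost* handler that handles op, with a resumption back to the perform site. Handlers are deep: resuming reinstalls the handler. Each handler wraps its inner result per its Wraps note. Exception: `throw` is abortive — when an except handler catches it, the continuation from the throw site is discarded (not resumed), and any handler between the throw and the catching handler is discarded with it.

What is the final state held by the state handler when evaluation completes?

Answer: 6

Evaluation trace:
ask @ H3 ⇒ 6
put(6) @ H2 ⇒ s:=6
H0 returns (0, ())
H1 returns (0, ())
H2 returns ((0, ()), 6)
H3 returns ((0, ()), 6)
= ((0, ()), 6)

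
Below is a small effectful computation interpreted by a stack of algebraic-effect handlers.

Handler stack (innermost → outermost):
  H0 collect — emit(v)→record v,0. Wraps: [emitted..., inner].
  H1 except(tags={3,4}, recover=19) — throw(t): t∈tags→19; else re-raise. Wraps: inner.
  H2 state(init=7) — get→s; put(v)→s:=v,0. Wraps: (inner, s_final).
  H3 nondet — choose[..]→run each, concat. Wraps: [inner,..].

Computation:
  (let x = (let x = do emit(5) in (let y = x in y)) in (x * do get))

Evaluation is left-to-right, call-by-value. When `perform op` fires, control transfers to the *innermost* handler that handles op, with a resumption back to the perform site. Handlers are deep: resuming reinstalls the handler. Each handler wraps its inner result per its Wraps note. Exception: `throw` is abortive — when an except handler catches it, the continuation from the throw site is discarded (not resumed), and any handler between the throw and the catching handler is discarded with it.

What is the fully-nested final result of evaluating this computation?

Answer: [([5, 0], 7)]

Evaluation trace:
emit(5) @ H0 ⇒ out+=5
get @ H2 ⇒ 7
H0 returns [5, 0]
H1 returns [5, 0]
H2 returns ([5, 0], 7)
H3 returns [([5, 0], 7)]
= [([5, 0], 7)]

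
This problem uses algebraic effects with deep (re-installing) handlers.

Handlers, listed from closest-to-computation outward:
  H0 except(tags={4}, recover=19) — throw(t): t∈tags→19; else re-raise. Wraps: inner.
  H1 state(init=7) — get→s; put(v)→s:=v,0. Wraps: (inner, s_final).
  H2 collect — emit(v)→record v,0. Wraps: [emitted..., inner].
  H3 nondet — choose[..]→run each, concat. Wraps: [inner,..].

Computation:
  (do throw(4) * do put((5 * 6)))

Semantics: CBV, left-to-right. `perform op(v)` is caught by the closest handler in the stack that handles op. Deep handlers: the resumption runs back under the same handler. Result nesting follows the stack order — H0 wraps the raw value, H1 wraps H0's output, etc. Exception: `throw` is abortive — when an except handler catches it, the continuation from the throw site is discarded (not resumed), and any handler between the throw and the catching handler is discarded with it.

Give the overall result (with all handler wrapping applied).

Answer: [[(19, 7)]]

Evaluation trace:
throw(4) @ H0 caught ⇒ 19
H1 returns (19, 7)
H2 returns [(19, 7)]
H3 returns [[(19, 7)]]
= [[(19, 7)]]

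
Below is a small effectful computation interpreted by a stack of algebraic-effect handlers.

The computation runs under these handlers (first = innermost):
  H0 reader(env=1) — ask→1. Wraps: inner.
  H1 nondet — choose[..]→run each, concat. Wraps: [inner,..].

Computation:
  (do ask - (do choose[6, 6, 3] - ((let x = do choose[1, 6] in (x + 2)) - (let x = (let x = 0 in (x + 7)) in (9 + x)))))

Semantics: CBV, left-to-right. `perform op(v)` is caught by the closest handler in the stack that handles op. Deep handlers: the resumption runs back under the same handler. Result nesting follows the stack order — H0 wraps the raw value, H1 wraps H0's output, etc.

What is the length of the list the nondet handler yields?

Evaluation trace:
ask @ H0 ⇒ 1
choose[6, 6, 3] @ H1
  branch[0] choose=6:
    choose[1, 6] @ H1
      branch[0] choose=1:
        H0 returns -18
        H1 returns [-18]
      branch[1] choose=6:
        H0 returns -13
        H1 returns [-13]
  branch[1] choose=6:
    choose[1, 6] @ H1
      branch[0] choose=1:
        H0 returns -18
        H1 returns [-18]
      branch[1] choose=6:
        H0 returns -13
        H1 returns [-13]
  branch[2] choose=3:
    choose[1, 6] @ H1
      branch[0] choose=1:
        H0 returns -15
        H1 returns [-15]
      branch[1] choose=6:
        H0 returns -10
        H1 returns [-10]
= [-18, -13, -18, -13, -15, -10]

Answer: 6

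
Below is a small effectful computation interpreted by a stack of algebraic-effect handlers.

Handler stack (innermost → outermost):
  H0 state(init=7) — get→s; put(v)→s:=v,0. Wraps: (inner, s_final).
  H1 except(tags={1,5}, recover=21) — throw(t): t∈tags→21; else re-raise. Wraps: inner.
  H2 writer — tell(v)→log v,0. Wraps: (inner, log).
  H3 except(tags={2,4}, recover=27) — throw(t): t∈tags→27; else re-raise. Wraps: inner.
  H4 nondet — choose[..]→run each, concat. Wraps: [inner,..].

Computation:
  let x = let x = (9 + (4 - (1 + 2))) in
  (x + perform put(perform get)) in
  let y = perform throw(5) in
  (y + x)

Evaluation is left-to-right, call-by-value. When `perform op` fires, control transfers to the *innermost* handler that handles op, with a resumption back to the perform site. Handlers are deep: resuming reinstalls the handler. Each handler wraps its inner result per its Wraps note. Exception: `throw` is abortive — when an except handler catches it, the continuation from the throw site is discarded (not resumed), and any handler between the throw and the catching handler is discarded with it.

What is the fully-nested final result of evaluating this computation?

Answer: [(21, ())]

Step-by-step:
get @ H0 ⇒ 7
put(7) @ H0 ⇒ s:=7
throw(5) @ H1 caught ⇒ 21
H2 returns (21, ())
H3 returns (21, ())
H4 returns [(21, ())]
= [(21, ())]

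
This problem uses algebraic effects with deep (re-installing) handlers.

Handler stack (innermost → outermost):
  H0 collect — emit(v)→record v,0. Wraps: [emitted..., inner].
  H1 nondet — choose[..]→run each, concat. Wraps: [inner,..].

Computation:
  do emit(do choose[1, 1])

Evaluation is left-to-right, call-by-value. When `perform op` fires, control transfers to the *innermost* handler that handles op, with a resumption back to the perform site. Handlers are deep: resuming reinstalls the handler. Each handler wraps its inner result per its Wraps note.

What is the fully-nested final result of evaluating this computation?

Step-by-step:
choose[1, 1] @ H1
  branch[0] choose=1:
    emit(1) @ H0 ⇒ out+=1
    H0 returns [1, 0]
    H1 returns [[1, 0]]
  branch[1] choose=1:
    emit(1) @ H0 ⇒ out+=1
    H0 returns [1, 0]
    H1 returns [[1, 0]]
= [[1, 0], [1, 0]]

Answer: [[1, 0], [1, 0]]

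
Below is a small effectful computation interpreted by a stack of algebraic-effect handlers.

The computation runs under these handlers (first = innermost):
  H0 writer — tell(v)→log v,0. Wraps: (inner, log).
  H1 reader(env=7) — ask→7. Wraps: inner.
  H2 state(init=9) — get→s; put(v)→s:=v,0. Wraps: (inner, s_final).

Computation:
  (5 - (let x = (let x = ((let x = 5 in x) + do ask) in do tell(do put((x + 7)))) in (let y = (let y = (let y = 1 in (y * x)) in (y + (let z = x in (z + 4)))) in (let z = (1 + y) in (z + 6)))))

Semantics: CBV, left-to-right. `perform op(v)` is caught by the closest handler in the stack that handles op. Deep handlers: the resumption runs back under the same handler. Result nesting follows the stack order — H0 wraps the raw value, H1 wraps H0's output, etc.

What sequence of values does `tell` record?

Evaluation trace:
ask @ H1 ⇒ 7
put(19) @ H2 ⇒ s:=19
tell(0) @ H0 ⇒ log+=0
H0 returns (-6, (0))
H1 returns (-6, (0))
H2 returns ((-6, (0)), 19)
= ((-6, (0)), 19)

Answer: (0)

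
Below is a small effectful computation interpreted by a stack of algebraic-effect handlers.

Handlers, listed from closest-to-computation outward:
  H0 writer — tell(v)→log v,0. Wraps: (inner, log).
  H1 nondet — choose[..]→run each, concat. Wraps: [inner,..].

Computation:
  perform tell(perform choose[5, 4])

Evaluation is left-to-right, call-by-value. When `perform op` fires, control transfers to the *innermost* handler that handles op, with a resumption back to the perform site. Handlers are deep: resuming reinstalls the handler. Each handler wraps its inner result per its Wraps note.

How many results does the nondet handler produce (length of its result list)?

Step-by-step:
choose[5, 4] @ H1
  branch[0] choose=5:
    tell(5) @ H0 ⇒ log+=5
    H0 returns (0, (5))
    H1 returns [(0, (5))]
  branch[1] choose=4:
    tell(4) @ H0 ⇒ log+=4
    H0 returns (0, (4))
    H1 returns [(0, (4))]
= [(0, (5)), (0, (4))]

Answer: 2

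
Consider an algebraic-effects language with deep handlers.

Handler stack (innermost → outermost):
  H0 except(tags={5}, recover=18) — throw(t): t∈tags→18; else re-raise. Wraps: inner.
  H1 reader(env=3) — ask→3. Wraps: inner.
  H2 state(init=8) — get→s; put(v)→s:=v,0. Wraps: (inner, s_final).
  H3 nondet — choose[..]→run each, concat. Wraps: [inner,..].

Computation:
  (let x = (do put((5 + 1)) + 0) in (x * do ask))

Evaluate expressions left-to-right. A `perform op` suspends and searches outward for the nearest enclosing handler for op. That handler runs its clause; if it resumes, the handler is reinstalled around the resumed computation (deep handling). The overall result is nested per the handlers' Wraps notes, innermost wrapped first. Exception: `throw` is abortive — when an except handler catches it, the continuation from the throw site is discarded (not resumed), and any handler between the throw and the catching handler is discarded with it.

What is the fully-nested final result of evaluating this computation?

Answer: [(0, 6)]

Working:
put(6) @ H2 ⇒ s:=6
ask @ H1 ⇒ 3
H0 returns 0
H1 returns 0
H2 returns (0, 6)
H3 returns [(0, 6)]
= [(0, 6)]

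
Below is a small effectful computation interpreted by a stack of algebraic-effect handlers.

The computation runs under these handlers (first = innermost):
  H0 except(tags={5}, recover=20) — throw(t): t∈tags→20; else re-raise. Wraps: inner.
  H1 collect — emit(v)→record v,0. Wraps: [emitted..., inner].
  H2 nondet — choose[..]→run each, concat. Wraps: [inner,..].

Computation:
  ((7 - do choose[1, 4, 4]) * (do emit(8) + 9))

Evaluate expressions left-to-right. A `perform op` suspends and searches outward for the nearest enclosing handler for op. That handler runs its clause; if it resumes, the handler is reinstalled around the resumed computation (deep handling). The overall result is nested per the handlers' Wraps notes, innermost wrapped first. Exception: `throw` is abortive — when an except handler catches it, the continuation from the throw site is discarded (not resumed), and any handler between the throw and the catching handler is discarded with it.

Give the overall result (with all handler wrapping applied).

Answer: [[8, 54], [8, 27], [8, 27]]

Evaluation trace:
choose[1, 4, 4] @ H2
  branch[0] choose=1:
    emit(8) @ H1 ⇒ out+=8
    H0 returns 54
    H1 returns [8, 54]
    H2 returns [[8, 54]]
  branch[1] choose=4:
    emit(8) @ H1 ⇒ out+=8
    H0 returns 27
    H1 returns [8, 27]
    H2 returns [[8, 27]]
  branch[2] choose=4:
    emit(8) @ H1 ⇒ out+=8
    H0 returns 27
    H1 returns [8, 27]
    H2 returns [[8, 27]]
= [[8, 54], [8, 27], [8, 27]]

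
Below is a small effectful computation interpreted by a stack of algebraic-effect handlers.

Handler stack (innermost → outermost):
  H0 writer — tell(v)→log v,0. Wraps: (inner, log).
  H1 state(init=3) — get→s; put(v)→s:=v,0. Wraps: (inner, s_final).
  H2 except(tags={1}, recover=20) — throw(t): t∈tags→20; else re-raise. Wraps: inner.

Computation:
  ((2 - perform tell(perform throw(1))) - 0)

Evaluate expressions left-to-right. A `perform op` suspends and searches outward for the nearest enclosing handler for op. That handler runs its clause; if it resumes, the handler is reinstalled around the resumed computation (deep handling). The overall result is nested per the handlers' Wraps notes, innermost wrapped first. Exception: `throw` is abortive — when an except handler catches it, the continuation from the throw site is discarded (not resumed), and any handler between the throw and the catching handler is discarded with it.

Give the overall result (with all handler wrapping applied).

Answer: 20

Working:
throw(1) @ H2 caught ⇒ 20
= 20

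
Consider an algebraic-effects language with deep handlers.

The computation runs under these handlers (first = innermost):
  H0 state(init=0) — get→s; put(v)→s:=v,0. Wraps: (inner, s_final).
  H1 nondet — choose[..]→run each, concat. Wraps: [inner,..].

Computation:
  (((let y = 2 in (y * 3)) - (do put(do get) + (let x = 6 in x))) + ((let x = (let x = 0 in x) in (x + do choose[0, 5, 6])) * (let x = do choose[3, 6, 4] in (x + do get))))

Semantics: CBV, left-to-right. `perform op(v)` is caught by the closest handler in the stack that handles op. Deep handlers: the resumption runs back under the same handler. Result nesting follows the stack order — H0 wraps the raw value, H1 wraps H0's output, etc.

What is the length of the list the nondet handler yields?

Answer: 9

Working:
get @ H0 ⇒ 0
put(0) @ H0 ⇒ s:=0
choose[0, 5, 6] @ H1
  branch[0] choose=0:
    choose[3, 6, 4] @ H1
      branch[0] choose=3:
        get @ H0 ⇒ 0
        H0 returns (0, 0)
        H1 returns [(0, 0)]
      branch[1] choose=6:
        get @ H0 ⇒ 0
        H0 returns (0, 0)
        H1 returns [(0, 0)]
      branch[2] choose=4:
        get @ H0 ⇒ 0
        H0 returns (0, 0)
        H1 returns [(0, 0)]
  branch[1] choose=5:
    choose[3, 6, 4] @ H1
      branch[0] choose=3:
        get @ H0 ⇒ 0
        H0 returns (15, 0)
        H1 returns [(15, 0)]
      branch[1] choose=6:
        get @ H0 ⇒ 0
        H0 returns (30, 0)
        H1 returns [(30, 0)]
      branch[2] choose=4:
        get @ H0 ⇒ 0
        H0 returns (20, 0)
        H1 returns [(20, 0)]
  branch[2] choose=6:
    choose[3, 6, 4] @ H1
      branch[0] choose=3:
        get @ H0 ⇒ 0
        H0 returns (18, 0)
        H1 returns [(18, 0)]
      branch[1] choose=6:
        get @ H0 ⇒ 0
        H0 returns (36, 0)
        H1 returns [(36, 0)]
      branch[2] choose=4:
        get @ H0 ⇒ 0
        H0 returns (24, 0)
        H1 returns [(24, 0)]
= [(0, 0), (0, 0), (0, 0), (15, 0), (30, 0), (20, 0), (18, 0), (36, 0), (24, 0)]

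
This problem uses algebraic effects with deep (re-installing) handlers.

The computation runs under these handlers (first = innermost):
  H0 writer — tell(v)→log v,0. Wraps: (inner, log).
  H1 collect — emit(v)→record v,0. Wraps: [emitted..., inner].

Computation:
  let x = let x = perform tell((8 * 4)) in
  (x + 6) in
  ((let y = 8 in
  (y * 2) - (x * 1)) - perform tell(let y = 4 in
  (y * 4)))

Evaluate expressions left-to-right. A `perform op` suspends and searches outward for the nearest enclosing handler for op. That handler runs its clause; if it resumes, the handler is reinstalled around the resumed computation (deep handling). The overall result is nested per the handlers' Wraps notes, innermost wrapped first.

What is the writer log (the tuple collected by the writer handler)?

Working:
tell(32) @ H0 ⇒ log+=32
tell(16) @ H0 ⇒ log+=16
H0 returns (10, (32, 16))
H1 returns [(10, (32, 16))]
= [(10, (32, 16))]

Answer: (32, 16)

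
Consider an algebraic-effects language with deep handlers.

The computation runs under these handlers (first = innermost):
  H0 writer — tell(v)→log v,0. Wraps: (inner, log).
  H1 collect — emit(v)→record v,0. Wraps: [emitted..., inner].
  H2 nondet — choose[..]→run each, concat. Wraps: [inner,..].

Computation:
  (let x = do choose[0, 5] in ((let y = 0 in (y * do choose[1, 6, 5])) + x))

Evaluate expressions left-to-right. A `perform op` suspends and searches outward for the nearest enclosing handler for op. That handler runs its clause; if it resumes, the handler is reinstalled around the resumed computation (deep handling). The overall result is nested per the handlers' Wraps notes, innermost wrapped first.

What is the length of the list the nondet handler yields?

Evaluation trace:
choose[0, 5] @ H2
  branch[0] choose=0:
    choose[1, 6, 5] @ H2
      branch[0] choose=1:
        H0 returns (0, ())
        H1 returns [(0, ())]
        H2 returns [[(0, ())]]
      branch[1] choose=6:
        H0 returns (0, ())
        H1 returns [(0, ())]
        H2 returns [[(0, ())]]
      branch[2] choose=5:
        H0 returns (0, ())
        H1 returns [(0, ())]
        H2 returns [[(0, ())]]
  branch[1] choose=5:
    choose[1, 6, 5] @ H2
      branch[0] choose=1:
        H0 returns (5, ())
        H1 returns [(5, ())]
        H2 returns [[(5, ())]]
      branch[1] choose=6:
        H0 returns (5, ())
        H1 returns [(5, ())]
        H2 returns [[(5, ())]]
      branch[2] choose=5:
        H0 returns (5, ())
        H1 returns [(5, ())]
        H2 returns [[(5, ())]]
= [[(0, ())], [(0, ())], [(0, ())], [(5, ())], [(5, ())], [(5, ())]]

Answer: 6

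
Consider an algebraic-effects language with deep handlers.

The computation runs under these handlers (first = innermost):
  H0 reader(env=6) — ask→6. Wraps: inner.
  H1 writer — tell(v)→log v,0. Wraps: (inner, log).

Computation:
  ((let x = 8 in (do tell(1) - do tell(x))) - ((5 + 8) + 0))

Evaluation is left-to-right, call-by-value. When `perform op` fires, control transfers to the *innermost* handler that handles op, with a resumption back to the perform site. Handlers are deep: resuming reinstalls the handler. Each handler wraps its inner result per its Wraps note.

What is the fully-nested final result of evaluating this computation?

Working:
tell(1) @ H1 ⇒ log+=1
tell(8) @ H1 ⇒ log+=8
H0 returns -13
H1 returns (-13, (1, 8))
= (-13, (1, 8))

Answer: (-13, (1, 8))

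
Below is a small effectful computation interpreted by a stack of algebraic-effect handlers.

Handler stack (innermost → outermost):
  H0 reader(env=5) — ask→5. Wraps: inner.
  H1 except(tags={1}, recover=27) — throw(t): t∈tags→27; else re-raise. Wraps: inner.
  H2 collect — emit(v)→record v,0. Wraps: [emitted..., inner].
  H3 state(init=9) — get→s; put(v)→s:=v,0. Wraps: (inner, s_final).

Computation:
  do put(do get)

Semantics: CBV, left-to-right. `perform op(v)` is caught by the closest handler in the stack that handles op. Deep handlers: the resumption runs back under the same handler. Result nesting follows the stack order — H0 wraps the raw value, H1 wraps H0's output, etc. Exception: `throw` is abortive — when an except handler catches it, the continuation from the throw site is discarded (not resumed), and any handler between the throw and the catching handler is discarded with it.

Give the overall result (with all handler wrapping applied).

Step-by-step:
get @ H3 ⇒ 9
put(9) @ H3 ⇒ s:=9
H0 returns 0
H1 returns 0
H2 returns [0]
H3 returns ([0], 9)
= ([0], 9)

Answer: ([0], 9)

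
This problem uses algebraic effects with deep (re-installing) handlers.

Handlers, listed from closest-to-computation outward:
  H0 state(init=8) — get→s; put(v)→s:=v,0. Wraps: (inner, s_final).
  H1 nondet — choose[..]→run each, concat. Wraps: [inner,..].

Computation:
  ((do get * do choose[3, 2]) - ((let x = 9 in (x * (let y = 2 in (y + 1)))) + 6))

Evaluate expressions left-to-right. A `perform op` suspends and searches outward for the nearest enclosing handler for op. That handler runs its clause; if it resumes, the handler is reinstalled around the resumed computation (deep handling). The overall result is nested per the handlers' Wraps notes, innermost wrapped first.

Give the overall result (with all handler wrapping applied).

Step-by-step:
get @ H0 ⇒ 8
choose[3, 2] @ H1
  branch[0] choose=3:
    H0 returns (-9, 8)
    H1 returns [(-9, 8)]
  branch[1] choose=2:
    H0 returns (-17, 8)
    H1 returns [(-17, 8)]
= [(-9, 8), (-17, 8)]

Answer: [(-9, 8), (-17, 8)]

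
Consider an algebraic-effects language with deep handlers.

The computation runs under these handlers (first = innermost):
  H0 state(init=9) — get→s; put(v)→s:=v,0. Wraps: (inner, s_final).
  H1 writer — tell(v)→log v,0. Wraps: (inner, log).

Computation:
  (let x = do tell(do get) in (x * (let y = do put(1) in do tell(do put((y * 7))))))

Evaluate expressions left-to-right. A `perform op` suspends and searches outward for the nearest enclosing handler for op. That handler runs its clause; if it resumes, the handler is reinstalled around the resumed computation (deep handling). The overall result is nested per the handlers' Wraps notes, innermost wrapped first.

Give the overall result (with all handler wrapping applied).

Answer: ((0, 0), (9, 0))

Evaluation trace:
get @ H0 ⇒ 9
tell(9) @ H1 ⇒ log+=9
put(1) @ H0 ⇒ s:=1
put(0) @ H0 ⇒ s:=0
tell(0) @ H1 ⇒ log+=0
H0 returns (0, 0)
H1 returns ((0, 0), (9, 0))
= ((0, 0), (9, 0))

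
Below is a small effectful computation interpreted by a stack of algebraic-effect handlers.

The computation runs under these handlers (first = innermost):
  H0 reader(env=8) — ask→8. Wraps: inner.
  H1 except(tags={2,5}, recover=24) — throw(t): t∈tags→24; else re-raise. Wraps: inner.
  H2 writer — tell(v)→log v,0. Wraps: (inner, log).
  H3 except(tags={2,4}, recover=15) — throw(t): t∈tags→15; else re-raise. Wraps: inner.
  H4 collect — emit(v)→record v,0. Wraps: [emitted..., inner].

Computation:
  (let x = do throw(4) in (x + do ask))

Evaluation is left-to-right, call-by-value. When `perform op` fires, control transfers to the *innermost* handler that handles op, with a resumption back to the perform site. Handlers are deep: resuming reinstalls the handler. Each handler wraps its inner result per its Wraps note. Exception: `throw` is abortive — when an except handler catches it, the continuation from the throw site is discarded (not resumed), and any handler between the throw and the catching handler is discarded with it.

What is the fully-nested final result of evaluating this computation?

Answer: [15]

Evaluation trace:
throw(4) @ H1 re-raised
throw(4) @ H3 caught ⇒ 15
H4 returns [15]
= [15]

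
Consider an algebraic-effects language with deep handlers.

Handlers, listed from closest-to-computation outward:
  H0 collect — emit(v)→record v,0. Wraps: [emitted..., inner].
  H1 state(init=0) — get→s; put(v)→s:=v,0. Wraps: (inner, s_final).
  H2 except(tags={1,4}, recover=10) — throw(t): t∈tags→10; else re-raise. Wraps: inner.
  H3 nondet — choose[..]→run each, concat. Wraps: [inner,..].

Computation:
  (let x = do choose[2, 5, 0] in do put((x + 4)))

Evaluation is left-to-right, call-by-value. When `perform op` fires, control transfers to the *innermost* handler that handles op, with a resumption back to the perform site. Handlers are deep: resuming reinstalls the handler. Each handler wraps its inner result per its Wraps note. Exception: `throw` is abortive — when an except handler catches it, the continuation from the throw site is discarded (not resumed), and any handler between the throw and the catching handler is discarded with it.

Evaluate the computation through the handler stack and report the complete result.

Answer: [([0], 6), ([0], 9), ([0], 4)]

Step-by-step:
choose[2, 5, 0] @ H3
  branch[0] choose=2:
    put(6) @ H1 ⇒ s:=6
    H0 returns [0]
    H1 returns ([0], 6)
    H2 returns ([0], 6)
    H3 returns [([0], 6)]
  branch[1] choose=5:
    put(9) @ H1 ⇒ s:=9
    H0 returns [0]
    H1 returns ([0], 9)
    H2 returns ([0], 9)
    H3 returns [([0], 9)]
  branch[2] choose=0:
    put(4) @ H1 ⇒ s:=4
    H0 returns [0]
    H1 returns ([0], 4)
    H2 returns ([0], 4)
    H3 returns [([0], 4)]
= [([0], 6), ([0], 9), ([0], 4)]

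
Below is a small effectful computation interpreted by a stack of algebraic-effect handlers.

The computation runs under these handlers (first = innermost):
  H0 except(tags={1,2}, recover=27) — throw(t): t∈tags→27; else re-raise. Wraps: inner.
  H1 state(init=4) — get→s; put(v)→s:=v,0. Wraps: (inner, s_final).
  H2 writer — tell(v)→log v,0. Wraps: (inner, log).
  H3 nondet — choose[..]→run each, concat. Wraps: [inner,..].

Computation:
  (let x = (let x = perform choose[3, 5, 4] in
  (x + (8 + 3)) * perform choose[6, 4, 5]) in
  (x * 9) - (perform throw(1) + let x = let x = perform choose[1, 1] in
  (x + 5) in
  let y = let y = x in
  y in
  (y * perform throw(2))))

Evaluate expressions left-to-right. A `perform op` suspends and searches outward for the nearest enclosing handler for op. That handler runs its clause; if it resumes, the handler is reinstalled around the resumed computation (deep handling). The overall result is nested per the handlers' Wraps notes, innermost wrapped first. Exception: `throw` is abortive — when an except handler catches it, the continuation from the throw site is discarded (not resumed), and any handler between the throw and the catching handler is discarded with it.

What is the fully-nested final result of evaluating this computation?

Answer: [((27, 4), ()), ((27, 4), ()), ((27, 4), ()), ((27, 4), ()), ((27, 4), ()), ((27, 4), ()), ((27, 4), ()), ((27, 4), ()), ((27, 4), ())]

Working:
choose[3, 5, 4] @ H3
  branch[0] choose=3:
    choose[6, 4, 5] @ H3
      branch[0] choose=6:
        throw(1) @ H0 caught ⇒ 27
        H1 returns (27, 4)
        H2 returns ((27, 4), ())
        H3 returns [((27, 4), ())]
      branch[1] choose=4:
        throw(1) @ H0 caught ⇒ 27
        H1 returns (27, 4)
        H2 returns ((27, 4), ())
        H3 returns [((27, 4), ())]
      branch[2] choose=5:
        throw(1) @ H0 caught ⇒ 27
        H1 returns (27, 4)
        H2 returns ((27, 4), ())
        H3 returns [((27, 4), ())]
  branch[1] choose=5:
    choose[6, 4, 5] @ H3
      branch[0] choose=6:
        throw(1) @ H0 caught ⇒ 27
        H1 returns (27, 4)
        H2 returns ((27, 4), ())
        H3 returns [((27, 4), ())]
      branch[1] choose=4:
        throw(1) @ H0 caught ⇒ 27
        H1 returns (27, 4)
        H2 returns ((27, 4), ())
        H3 returns [((27, 4), ())]
      branch[2] choose=5:
        throw(1) @ H0 caught ⇒ 27
        H1 returns (27, 4)
        H2 returns ((27, 4), ())
        H3 returns [((27, 4), ())]
  branch[2] choose=4:
    choose[6, 4, 5] @ H3
      branch[0] choose=6:
        throw(1) @ H0 caught ⇒ 27
        H1 returns (27, 4)
        H2 returns ((27, 4), ())
        H3 returns [((27, 4), ())]
      branch[1] choose=4:
        throw(1) @ H0 caught ⇒ 27
        H1 returns (27, 4)
        H2 returns ((27, 4), ())
        H3 returns [((27, 4), ())]
      branch[2] choose=5:
        throw(1) @ H0 caught ⇒ 27
        H1 returns (27, 4)
        H2 returns ((27, 4), ())
        H3 returns [((27, 4), ())]
= [((27, 4), ()), ((27, 4), ()), ((27, 4), ()), ((27, 4), ()), ((27, 4), ()), ((27, 4), ()), ((27, 4), ()), ((27, 4), ()), ((27, 4), ())]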